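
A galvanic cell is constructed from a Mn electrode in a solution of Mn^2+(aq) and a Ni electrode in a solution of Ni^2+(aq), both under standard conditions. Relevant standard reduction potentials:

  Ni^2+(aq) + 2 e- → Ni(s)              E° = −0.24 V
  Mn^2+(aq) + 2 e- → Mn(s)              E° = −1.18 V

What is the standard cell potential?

+0.94 V

The Ni²⁺/Ni couple has the higher E°, so Ni ion is reduced (cathode) and Mn is oxidized (anode).
E°cell = E°(cathode) − E°(anode) = −0.24 − (−1.18) = +0.94 V.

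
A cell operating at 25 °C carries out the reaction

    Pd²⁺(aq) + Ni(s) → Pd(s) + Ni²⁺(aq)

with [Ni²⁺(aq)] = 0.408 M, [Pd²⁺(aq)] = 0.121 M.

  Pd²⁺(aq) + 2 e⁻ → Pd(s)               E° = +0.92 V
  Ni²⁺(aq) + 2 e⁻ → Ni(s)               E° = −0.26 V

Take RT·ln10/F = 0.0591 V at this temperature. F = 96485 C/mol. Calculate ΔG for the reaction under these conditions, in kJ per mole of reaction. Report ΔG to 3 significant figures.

−225 kJ/mol

E°cell = +0.92 − (−0.26) = +1.18 V; the balanced reaction transfers n = 2 electrons.
Here Q = [Ni²⁺(aq)] / [Pd²⁺(aq)] = 3.37 (log Q = 0.528), giving E = +1.18 − (0.0591/2)·(0.528) = +1.1644 V.
Then ΔG = −nFE = −2 × 96485 × +1.1644 J/mol = −225 kJ/mol.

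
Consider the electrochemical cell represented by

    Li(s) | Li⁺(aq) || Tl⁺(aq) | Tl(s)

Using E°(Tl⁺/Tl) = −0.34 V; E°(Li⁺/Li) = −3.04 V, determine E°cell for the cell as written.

+2.70 V

By convention the left-hand electrode in cell notation is the anode (oxidation) and the right-hand electrode is the cathode (reduction).
E°cell = E°(right) − E°(left) = −0.34 − (−3.04) = +2.70 V.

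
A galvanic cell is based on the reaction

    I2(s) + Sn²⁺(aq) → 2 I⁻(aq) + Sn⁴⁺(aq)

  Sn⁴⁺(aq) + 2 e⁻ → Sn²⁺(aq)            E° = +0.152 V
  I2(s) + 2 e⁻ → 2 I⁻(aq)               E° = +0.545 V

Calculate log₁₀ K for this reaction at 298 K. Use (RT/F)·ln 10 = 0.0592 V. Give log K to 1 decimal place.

The I₂/I⁻ couple is reduced (cathode); E°cell = +0.545 − (+0.152) = +0.393 V with n = 2.
At equilibrium E = 0, so log K = nE°cell / 0.0592 = (2)(+0.393) / 0.0592 = 13.3.

log K = 13.3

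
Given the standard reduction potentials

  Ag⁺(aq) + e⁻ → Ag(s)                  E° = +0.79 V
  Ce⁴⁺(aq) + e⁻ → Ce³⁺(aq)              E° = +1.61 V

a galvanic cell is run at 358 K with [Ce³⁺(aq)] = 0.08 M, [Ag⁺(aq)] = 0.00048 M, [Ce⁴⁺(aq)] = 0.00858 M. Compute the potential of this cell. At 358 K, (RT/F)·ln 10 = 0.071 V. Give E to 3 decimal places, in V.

The Ce⁴⁺/Ce³⁺ couple has the more positive E°, so it is the cathode; Ag⁺/Ag is the anode.
E°cell = E°cat − E°an = +1.61 − (+0.79) = +0.82 V; n = 1.
The balanced reaction is Ce⁴⁺(aq) + Ag(s) → Ce³⁺(aq) + Ag⁺(aq), so Q = ([Ce³⁺(aq)]·[Ag⁺(aq)]) / [Ce⁴⁺(aq)] = 0.00448 and log Q = −2.349.
E = E° − (0.071/n)·log Q = +0.82 − (0.071/1)(−2.349) = +0.987 V.

+0.987 V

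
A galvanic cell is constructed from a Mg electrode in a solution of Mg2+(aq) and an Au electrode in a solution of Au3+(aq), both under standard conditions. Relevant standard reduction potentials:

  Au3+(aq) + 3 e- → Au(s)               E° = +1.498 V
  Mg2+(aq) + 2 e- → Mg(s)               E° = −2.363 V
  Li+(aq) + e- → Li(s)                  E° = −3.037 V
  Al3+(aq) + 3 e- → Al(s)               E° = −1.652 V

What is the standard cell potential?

+3.861 V

The Au³⁺/Au couple has the higher E°, so Au ion is reduced (cathode) and Mg is oxidized (anode).
E°cell = E°(cathode) − E°(anode) = +1.498 − (−2.363) = +3.861 V.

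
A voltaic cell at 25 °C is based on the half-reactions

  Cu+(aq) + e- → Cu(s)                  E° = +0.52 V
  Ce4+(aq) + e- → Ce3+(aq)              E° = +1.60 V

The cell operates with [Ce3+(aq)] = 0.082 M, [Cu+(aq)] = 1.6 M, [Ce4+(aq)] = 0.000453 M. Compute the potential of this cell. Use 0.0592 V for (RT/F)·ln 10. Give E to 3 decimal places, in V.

+0.934 V

The Ce⁴⁺/Ce³⁺ couple has the more positive E°, so it is the cathode; Cu⁺/Cu is the anode.
E°cell = E°cat − E°an = +1.60 − (+0.52) = +1.08 V; n = 1.
Balancing gives Ce4+(aq) + Cu(s) → Ce3+(aq) + Cu+(aq); hence Q = ([Ce3+(aq)]·[Cu+(aq)]) / [Ce4+(aq)] = 290 (log Q = 2.462).
Applying E = E° − (RT ln10/nF)·log Q gives +1.08 − (0.0592/1)(2.462) = +0.934 V.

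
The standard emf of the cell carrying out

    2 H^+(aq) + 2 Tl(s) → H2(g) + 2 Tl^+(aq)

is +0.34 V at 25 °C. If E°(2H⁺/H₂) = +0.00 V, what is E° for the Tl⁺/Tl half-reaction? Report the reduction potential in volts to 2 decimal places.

In the reaction as written the 2H⁺/H₂ couple is reduced (cathode) and Tl⁺/Tl is oxidized (anode), so E°cell = E°(2H⁺/H₂) − E°(Tl⁺/Tl).
E°(Tl⁺/Tl) = E°(cathode) − E°cell = +0.00 − (+0.34) = −0.34 V.

−0.34 V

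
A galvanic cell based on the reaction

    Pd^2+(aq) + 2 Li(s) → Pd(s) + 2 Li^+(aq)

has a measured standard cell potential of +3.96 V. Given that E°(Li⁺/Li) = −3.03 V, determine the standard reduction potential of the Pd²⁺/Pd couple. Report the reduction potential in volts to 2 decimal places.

In the reaction as written the Pd²⁺/Pd couple is reduced (cathode) and Li⁺/Li is oxidized (anode), so E°cell = E°(Pd²⁺/Pd) − E°(Li⁺/Li).
E°(Pd²⁺/Pd) = E°cell + E°(anode) = +3.96 + (−3.03) = +0.93 V.

+0.93 V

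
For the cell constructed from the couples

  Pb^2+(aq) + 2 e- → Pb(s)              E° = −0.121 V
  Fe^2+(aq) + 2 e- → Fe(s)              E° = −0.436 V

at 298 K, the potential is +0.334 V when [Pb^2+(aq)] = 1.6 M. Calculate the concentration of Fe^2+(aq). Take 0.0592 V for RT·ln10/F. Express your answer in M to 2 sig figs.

0.36 M

With Pb²⁺/Pb at the cathode and Fe²⁺/Fe at the anode, E°cell = −0.121 − (−0.436) = +0.315 V (n = 2).
From the Nernst equation, log Q = n(E° − E)/0.0592 = 2·(+0.315 − (+0.334))/0.0592 = −0.642.
The balanced reaction is Pb^2+(aq) + Fe(s) → Pb(s) + Fe^2+(aq), so Q = [Fe^2+(aq)] / [Pb^2+(aq)].
Isolating [Fe^2+(aq)] in Q = 10^{−0.642} yields log [Fe^2+(aq)] = −0.438, i.e. 0.36 M.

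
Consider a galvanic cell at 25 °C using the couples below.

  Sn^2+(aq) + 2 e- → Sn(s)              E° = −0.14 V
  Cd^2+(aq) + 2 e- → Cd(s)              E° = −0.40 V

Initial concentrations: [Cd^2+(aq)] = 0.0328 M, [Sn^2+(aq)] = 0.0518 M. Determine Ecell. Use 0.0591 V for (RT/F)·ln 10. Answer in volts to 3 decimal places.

+0.266 V

Sn²⁺/Sn is reduced (cathode, E° = −0.14 V) and Cd²⁺/Cd is oxidized (anode).
E°cell = E°cat − E°an = −0.14 − (−0.40) = +0.26 V; n = 2.
For the overall reaction Sn^2+(aq) + Cd(s) → Sn(s) + Cd^2+(aq), Q = [Cd^2+(aq)] / [Sn^2+(aq)] = 0.633, giving log Q = −0.198.
Applying E = E° − (RT ln10/nF)·log Q gives +0.26 − (0.0591/2)(−0.198) = +0.266 V.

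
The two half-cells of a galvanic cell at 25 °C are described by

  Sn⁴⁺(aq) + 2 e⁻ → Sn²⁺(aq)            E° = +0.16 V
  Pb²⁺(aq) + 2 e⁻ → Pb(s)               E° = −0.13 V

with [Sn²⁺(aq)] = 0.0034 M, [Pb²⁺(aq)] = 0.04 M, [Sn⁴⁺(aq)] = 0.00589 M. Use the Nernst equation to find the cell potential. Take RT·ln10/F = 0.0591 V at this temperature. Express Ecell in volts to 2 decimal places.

Sn⁴⁺/Sn²⁺ is reduced (cathode, E° = +0.16 V) and Pb²⁺/Pb is oxidized (anode).
E°cell = E°cat − E°an = +0.16 − (−0.13) = +0.29 V; n = 2.
Balancing gives Sn⁴⁺(aq) + Pb(s) → Sn²⁺(aq) + Pb²⁺(aq); hence Q = ([Sn²⁺(aq)]·[Pb²⁺(aq)]) / [Sn⁴⁺(aq)] = 0.0231 (log Q = −1.637).
E = E° − (0.0591/n)·log Q = +0.29 − (0.0591/2)(−1.637) = +0.34 V.

+0.34 V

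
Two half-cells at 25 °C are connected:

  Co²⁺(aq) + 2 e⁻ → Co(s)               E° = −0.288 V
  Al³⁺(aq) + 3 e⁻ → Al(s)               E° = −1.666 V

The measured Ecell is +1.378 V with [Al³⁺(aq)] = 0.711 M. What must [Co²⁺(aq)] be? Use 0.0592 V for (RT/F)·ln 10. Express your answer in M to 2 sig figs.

0.80 M

With Co²⁺/Co at the cathode and Al³⁺/Al at the anode, E°cell = −0.288 − (−1.666) = +1.378 V (n = 6).
From the Nernst equation, log Q = n(E° − E)/0.0592 = 6·(+1.378 − (+1.378))/0.0592 = 0.000.
Balancing electrons gives 3 Co²⁺(aq) + 2 Al(s) → 3 Co(s) + 2 Al³⁺(aq); thus Q = [Al³⁺(aq)]^2 / [Co²⁺(aq)]^3.
Isolating [Co²⁺(aq)] in Q = 10^{0.000} yields log [Co²⁺(aq)] = −0.099, i.e. 0.80 M.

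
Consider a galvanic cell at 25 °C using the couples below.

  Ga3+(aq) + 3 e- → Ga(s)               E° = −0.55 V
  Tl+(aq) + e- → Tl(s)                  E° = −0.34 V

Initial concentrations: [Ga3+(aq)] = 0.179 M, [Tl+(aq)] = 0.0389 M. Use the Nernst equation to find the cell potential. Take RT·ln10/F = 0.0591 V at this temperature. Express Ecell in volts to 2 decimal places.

+0.14 V

The Tl⁺/Tl couple has the more positive E°, so it is the cathode; Ga³⁺/Ga is the anode.
The standard potential is −0.34 − (−0.55) = +0.21 V and the balanced reaction transfers n = 3 electrons.
Balancing gives 3 Tl+(aq) + Ga(s) → 3 Tl(s) + Ga3+(aq); hence Q = [Ga3+(aq)] / [Tl+(aq)]^3 = 3.04×10^3 (log Q = 3.483).
E = E° − (0.0591/n)·log Q = +0.21 − (0.0591/3)(3.483) = +0.14 V.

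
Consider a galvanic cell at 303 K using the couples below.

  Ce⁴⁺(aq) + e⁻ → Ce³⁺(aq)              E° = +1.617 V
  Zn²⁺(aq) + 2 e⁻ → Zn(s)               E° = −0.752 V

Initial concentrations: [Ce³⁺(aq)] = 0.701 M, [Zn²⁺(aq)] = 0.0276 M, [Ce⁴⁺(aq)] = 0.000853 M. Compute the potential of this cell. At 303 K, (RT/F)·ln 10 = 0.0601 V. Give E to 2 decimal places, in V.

+2.24 V

Ce⁴⁺/Ce³⁺ is reduced (cathode, E° = +1.617 V) and Zn²⁺/Zn is oxidized (anode).
E°cell = E°cat − E°an = +1.617 − (−0.752) = +2.369 V; n = 2.
For the overall reaction 2 Ce⁴⁺(aq) + Zn(s) → 2 Ce³⁺(aq) + Zn²⁺(aq), Q = ([Ce³⁺(aq)]^2·[Zn²⁺(aq)]) / [Ce⁴⁺(aq)]^2 = 1.86×10^4, giving log Q = 4.270.
E = E° − (0.0601/n)·log Q = +2.369 − (0.0601/2)(4.270) = +2.24 V.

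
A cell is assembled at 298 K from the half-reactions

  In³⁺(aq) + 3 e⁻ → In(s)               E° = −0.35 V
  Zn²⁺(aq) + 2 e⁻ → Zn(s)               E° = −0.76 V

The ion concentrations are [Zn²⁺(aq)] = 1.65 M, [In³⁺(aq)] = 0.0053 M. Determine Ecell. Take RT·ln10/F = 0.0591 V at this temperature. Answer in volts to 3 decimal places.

In³⁺/In is reduced (cathode, E° = −0.35 V) and Zn²⁺/Zn is oxidized (anode).
E°cell = E°cat − E°an = −0.35 − (−0.76) = +0.41 V; n = 6.
The balanced reaction is 2 In³⁺(aq) + 3 Zn(s) → 2 In(s) + 3 Zn²⁺(aq), so Q = [Zn²⁺(aq)]^3 / [In³⁺(aq)]^2 = 1.6×10^5 and log Q = 5.204.
By the Nernst equation, E = +0.41 − (0.0591/6)·(5.204) = +0.359 V.

+0.359 V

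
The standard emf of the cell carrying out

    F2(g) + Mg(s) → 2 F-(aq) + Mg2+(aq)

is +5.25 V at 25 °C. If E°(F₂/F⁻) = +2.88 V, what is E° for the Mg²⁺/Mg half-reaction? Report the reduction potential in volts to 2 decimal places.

In the reaction as written the F₂/F⁻ couple is reduced (cathode) and Mg²⁺/Mg is oxidized (anode), so E°cell = E°(F₂/F⁻) − E°(Mg²⁺/Mg).
E°(Mg²⁺/Mg) = E°(cathode) − E°cell = +2.88 − (+5.25) = −2.37 V.

−2.37 V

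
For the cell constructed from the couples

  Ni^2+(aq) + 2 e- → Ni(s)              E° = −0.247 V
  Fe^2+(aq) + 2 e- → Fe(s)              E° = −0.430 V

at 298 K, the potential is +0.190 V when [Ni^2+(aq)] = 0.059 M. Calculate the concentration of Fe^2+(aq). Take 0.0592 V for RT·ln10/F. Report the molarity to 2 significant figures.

0.034 M

Ni²⁺/Ni is the cathode (higher E°); E°cell = −0.247 − (−0.430) = +0.183 V with n = 2.
From the Nernst equation, log Q = n(E° − E)/0.0592 = 2·(+0.183 − (+0.190))/0.0592 = −0.236.
For Ni^2+(aq) + Fe(s) → Ni(s) + Fe^2+(aq), the reaction quotient is Q = [Fe^2+(aq)] / [Ni^2+(aq)].
Substituting the known concentrations and solving, log [Fe^2+(aq)] = −1.465 and [Fe^2+(aq)] = 0.034 M.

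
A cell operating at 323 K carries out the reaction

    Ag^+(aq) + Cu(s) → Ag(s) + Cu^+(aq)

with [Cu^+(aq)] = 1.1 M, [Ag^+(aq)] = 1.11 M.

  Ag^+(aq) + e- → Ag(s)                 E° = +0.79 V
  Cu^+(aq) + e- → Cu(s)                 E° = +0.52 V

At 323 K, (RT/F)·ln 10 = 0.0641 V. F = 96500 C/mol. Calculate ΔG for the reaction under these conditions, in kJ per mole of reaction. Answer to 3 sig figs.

E°cell = +0.79 − (+0.52) = +0.27 V; the balanced reaction transfers n = 1 electron.
The reaction quotient is [Cu^+(aq)] / [Ag^+(aq)] = 0.991; by Nernst, E = +0.27 − (0.0641/1)(−0.004) = +0.2703 V.
Then ΔG = −nFE = −1 × 96500 × +0.2703 J/mol = −26.1 kJ/mol.

−26.1 kJ/mol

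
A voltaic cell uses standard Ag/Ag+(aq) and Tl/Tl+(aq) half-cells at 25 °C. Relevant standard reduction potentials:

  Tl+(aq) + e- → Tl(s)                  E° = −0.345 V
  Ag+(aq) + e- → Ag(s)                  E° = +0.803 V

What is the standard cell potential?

Of the two couples in this cell, the one with the more positive reduction potential is reduced at the cathode: here that is Ag⁺/Ag (+0.803 V); Tl⁺/Tl (−0.345 V) is the anode.
E°cell = E°(cathode) − E°(anode) = +0.803 − (−0.345) = +1.148 V.

+1.148 V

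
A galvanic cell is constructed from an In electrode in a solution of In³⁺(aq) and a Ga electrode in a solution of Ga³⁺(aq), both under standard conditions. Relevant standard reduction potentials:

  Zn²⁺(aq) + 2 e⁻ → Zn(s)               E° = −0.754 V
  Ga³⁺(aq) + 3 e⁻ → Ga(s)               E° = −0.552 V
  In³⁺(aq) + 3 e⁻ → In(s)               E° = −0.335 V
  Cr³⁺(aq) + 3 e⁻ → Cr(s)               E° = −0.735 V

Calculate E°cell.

Of the two couples in this cell, the one with the more positive reduction potential is reduced at the cathode: here that is In³⁺/In (−0.335 V); Ga³⁺/Ga (−0.552 V) is the anode.
E°cell = E°(cathode) − E°(anode) = −0.335 − (−0.552) = +0.217 V.

+0.217 V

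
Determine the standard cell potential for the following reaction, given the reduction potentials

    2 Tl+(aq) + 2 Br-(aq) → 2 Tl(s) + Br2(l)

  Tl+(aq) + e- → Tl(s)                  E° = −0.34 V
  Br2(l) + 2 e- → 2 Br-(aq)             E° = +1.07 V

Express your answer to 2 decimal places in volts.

−1.41 V

Tl+(aq) gains electrons, so the Tl⁺/Tl couple is the cathode; the Br₂/Br⁻ couple is the anode.
E°cell = E°(cathode) − E°(anode) = −0.34 − (+1.07) = −1.41 V.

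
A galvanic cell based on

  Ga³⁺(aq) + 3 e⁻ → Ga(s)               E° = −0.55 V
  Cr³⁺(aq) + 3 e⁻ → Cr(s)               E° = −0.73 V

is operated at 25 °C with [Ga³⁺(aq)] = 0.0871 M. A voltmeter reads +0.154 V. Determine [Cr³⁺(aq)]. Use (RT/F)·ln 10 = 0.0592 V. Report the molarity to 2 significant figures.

Ga³⁺/Ga is the cathode (higher E°); E°cell = −0.55 − (−0.73) = +0.18 V with n = 3.
Rearranging E = E° − (0.0592/n)·log Q gives log Q = 3(+0.18 − (+0.154))/0.0592 = 1.318.
Balancing electrons gives Ga³⁺(aq) + Cr(s) → Ga(s) + Cr³⁺(aq); thus Q = [Cr³⁺(aq)] / [Ga³⁺(aq)].
Substituting the known concentrations and solving, log [Cr³⁺(aq)] = 0.258 and [Cr³⁺(aq)] = 1.8 M.

1.8 M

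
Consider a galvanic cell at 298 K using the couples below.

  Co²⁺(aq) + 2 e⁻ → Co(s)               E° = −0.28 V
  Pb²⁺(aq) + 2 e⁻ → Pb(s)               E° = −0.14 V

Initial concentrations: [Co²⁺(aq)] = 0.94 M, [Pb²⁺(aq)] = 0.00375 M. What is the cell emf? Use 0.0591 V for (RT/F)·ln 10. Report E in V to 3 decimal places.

Since E°(Pb²⁺/Pb) > E°(Co²⁺/Co), Pb²⁺/Pb serves as the cathode.
E°cell = E°cat − E°an = −0.14 − (−0.28) = +0.14 V; n = 2.
Balancing gives Pb²⁺(aq) + Co(s) → Pb(s) + Co²⁺(aq); hence Q = [Co²⁺(aq)] / [Pb²⁺(aq)] = 251 (log Q = 2.399).
E = E° − (0.0591/n)·log Q = +0.14 − (0.0591/2)(2.399) = +0.069 V.

+0.069 V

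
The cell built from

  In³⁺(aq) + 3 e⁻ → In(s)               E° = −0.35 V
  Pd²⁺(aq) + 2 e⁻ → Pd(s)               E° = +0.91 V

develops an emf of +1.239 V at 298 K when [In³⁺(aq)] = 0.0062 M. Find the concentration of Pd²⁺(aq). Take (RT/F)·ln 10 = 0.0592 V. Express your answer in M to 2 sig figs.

With Pd²⁺/Pd at the cathode and In³⁺/In at the anode, E°cell = +0.91 − (−0.35) = +1.26 V (n = 6).
Rearranging E = E° − (0.0592/n)·log Q gives log Q = 6(+1.26 − (+1.239))/0.0592 = 2.128.
The balanced reaction is 3 Pd²⁺(aq) + 2 In(s) → 3 Pd(s) + 2 In³⁺(aq), so Q = [In³⁺(aq)]^2 / [Pd²⁺(aq)]^3.
Solving for the unknown gives log [Pd²⁺(aq)] = −2.181, so [Pd²⁺(aq)] ≈ 0.0066 M.

0.0066 M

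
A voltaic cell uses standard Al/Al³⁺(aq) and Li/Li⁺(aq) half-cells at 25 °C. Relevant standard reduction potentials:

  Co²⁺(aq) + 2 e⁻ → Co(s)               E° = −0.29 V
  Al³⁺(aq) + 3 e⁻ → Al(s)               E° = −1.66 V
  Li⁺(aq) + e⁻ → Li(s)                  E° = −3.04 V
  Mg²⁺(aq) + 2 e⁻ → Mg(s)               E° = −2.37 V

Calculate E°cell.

Of the two couples in this cell, the one with the more positive reduction potential is reduced at the cathode: here that is Al³⁺/Al (−1.66 V); Li⁺/Li (−3.04 V) is the anode.
E°cell = E°(cathode) − E°(anode) = −1.66 − (−3.04) = +1.38 V.

+1.38 V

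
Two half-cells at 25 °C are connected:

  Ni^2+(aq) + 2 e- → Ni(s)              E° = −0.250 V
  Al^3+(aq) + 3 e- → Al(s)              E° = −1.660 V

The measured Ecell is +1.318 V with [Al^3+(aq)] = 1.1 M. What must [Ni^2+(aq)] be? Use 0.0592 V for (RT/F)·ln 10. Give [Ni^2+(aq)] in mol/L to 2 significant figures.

0.00083 M

With Ni²⁺/Ni at the cathode and Al³⁺/Al at the anode, E°cell = −0.250 − (−1.660) = +1.410 V (n = 6).
Rearranging E = E° − (0.0592/n)·log Q gives log Q = 6(+1.410 − (+1.318))/0.0592 = 9.324.
Balancing electrons gives 3 Ni^2+(aq) + 2 Al(s) → 3 Ni(s) + 2 Al^3+(aq); thus Q = [Al^3+(aq)]^2 / [Ni^2+(aq)]^3.
Substituting the known concentrations and solving, log [Ni^2+(aq)] = −3.080 and [Ni^2+(aq)] = 0.00083 M.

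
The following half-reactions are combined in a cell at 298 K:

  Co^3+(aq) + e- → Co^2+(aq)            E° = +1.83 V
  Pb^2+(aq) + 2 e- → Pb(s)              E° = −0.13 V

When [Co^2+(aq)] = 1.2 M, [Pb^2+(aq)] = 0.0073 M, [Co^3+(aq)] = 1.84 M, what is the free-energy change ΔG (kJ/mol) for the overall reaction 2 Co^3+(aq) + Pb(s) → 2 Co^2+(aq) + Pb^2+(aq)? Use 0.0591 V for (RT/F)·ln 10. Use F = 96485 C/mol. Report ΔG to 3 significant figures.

−393 kJ/mol

With Co³⁺/Co²⁺ reduced at the cathode, E°cell = +1.83 − (−0.13) = +1.96 V and n = 2.
Here Q = ([Co^2+(aq)]^2·[Pb^2+(aq)]) / [Co^3+(aq)]^2 = 0.0031 (log Q = −2.508), giving E = +1.96 − (0.0591/2)·(−2.508) = +2.0341 V.
Finally ΔG = −nFE = −(2)(96485 C/mol)(+2.0341 V) = −393 kJ/mol.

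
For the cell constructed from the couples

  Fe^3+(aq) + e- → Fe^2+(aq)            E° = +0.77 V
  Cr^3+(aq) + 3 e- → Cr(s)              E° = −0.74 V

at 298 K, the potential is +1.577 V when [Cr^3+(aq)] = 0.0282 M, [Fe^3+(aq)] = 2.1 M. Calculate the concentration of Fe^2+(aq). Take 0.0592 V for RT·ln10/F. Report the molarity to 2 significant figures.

With Fe³⁺/Fe²⁺ at the cathode and Cr³⁺/Cr at the anode, E°cell = +0.77 − (−0.74) = +1.51 V (n = 3).
From the Nernst equation, log Q = n(E° − E)/0.0592 = 3·(+1.51 − (+1.577))/0.0592 = −3.395.
For 3 Fe^3+(aq) + Cr(s) → 3 Fe^2+(aq) + Cr^3+(aq), the reaction quotient is Q = ([Fe^2+(aq)]^3·[Cr^3+(aq)]) / [Fe^3+(aq)]^3.
Solving for the unknown gives log [Fe^2+(aq)] = −0.293, so [Fe^2+(aq)] ≈ 0.51 M.

0.51 M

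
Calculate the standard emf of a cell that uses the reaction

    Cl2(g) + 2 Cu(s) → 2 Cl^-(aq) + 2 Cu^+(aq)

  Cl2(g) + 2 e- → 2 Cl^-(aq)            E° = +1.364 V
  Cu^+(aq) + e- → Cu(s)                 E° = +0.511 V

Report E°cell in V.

In the reaction as written, Cl2(g) is reduced (cathode) and Cu^+(aq) is produced by oxidation at the anode.
E°cell = E°(cathode) − E°(anode) = +1.364 − (+0.511) = +0.853 V.

+0.853 V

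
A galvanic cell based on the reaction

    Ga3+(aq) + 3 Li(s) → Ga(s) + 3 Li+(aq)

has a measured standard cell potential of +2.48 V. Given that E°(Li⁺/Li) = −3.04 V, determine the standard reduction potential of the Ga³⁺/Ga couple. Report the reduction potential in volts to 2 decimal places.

−0.56 V

In the reaction as written the Ga³⁺/Ga couple is reduced (cathode) and Li⁺/Li is oxidized (anode), so E°cell = E°(Ga³⁺/Ga) − E°(Li⁺/Li).
E°(Ga³⁺/Ga) = E°cell + E°(anode) = +2.48 + (−3.04) = −0.56 V.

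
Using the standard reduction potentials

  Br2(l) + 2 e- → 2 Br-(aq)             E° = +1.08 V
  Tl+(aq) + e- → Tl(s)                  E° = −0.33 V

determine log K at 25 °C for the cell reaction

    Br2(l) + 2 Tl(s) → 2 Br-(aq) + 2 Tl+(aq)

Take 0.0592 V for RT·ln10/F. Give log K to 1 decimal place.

The Br₂/Br⁻ couple is reduced (cathode); E°cell = +1.08 − (−0.33) = +1.41 V with n = 2.
At equilibrium E = 0, so log K = nE°cell / 0.0592 = (2)(+1.41) / 0.0592 = 47.6.

log K = 47.6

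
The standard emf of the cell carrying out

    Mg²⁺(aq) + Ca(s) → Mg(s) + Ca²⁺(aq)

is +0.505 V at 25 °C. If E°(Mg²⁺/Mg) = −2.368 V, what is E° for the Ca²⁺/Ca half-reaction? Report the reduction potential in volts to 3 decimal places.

−2.873 V

In the reaction as written the Mg²⁺/Mg couple is reduced (cathode) and Ca²⁺/Ca is oxidized (anode), so E°cell = E°(Mg²⁺/Mg) − E°(Ca²⁺/Ca).
E°(Ca²⁺/Ca) = E°(cathode) − E°cell = −2.368 − (+0.505) = −2.873 V.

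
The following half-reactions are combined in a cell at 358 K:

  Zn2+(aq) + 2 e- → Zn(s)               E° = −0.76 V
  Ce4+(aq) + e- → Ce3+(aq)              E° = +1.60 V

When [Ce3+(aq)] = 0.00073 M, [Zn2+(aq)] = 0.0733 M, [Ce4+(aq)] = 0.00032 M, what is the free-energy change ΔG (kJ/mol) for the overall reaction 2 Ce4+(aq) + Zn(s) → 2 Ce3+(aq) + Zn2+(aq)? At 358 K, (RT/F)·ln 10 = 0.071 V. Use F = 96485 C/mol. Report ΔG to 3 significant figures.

−458 kJ/mol

With Ce⁴⁺/Ce³⁺ reduced at the cathode, E°cell = +1.60 − (−0.76) = +2.36 V and n = 2.
Q = ([Ce3+(aq)]^2·[Zn2+(aq)]) / [Ce4+(aq)]^2 = 0.381, so log Q = −0.419 and E = +2.36 − (0.071/2)(−0.419) = +2.3749 V.
Then ΔG = −nFE = −2 × 96485 × +2.3749 J/mol = −458 kJ/mol.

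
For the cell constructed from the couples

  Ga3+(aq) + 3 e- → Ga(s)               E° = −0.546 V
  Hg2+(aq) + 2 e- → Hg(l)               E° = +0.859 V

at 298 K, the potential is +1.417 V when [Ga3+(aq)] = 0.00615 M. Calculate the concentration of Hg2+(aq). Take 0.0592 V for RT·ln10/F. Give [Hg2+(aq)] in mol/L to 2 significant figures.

0.085 M

With Hg²⁺/Hg at the cathode and Ga³⁺/Ga at the anode, E°cell = +0.859 − (−0.546) = +1.405 V (n = 6).
From the Nernst equation, log Q = n(E° − E)/0.0592 = 6·(+1.405 − (+1.417))/0.0592 = −1.216.
Balancing electrons gives 3 Hg2+(aq) + 2 Ga(s) → 3 Hg(l) + 2 Ga3+(aq); thus Q = [Ga3+(aq)]^2 / [Hg2+(aq)]^3.
Solving for the unknown gives log [Hg2+(aq)] = −1.069, so [Hg2+(aq)] ≈ 0.085 M.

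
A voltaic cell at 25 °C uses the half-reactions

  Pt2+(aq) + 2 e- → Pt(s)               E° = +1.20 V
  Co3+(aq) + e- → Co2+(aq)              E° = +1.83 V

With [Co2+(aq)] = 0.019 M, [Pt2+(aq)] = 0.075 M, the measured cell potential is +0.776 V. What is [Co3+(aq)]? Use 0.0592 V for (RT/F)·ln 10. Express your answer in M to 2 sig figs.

With Co³⁺/Co²⁺ at the cathode and Pt²⁺/Pt at the anode, E°cell = +1.83 − (+1.20) = +0.63 V (n = 2).
From the Nernst equation, log Q = n(E° − E)/0.0592 = 2·(+0.63 − (+0.776))/0.0592 = −4.932.
For 2 Co3+(aq) + Pt(s) → 2 Co2+(aq) + Pt2+(aq), the reaction quotient is Q = ([Co2+(aq)]^2·[Pt2+(aq)]) / [Co3+(aq)]^2.
Substituting the known concentrations and solving, log [Co3+(aq)] = 0.182 and [Co3+(aq)] = 1.5 M.

1.5 M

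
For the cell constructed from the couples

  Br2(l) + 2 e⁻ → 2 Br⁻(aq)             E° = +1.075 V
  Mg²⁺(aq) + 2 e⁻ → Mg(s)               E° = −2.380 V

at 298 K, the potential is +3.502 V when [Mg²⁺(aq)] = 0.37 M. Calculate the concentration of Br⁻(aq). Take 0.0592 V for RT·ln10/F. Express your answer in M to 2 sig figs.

The Br₂/Br⁻ couple has the larger reduction potential, so it is the cathode: E°cell = +1.075 − (−2.380) = +3.455 V and n = 2.
Rearranging E = E° − (0.0592/n)·log Q gives log Q = 2(+3.455 − (+3.502))/0.0592 = −1.588.
Balancing electrons gives Br2(l) + Mg(s) → 2 Br⁻(aq) + Mg²⁺(aq); thus Q = [Br⁻(aq)]^2·[Mg²⁺(aq)].
Solving for the unknown gives log [Br⁻(aq)] = −0.578, so [Br⁻(aq)] ≈ 0.26 M.

0.26 M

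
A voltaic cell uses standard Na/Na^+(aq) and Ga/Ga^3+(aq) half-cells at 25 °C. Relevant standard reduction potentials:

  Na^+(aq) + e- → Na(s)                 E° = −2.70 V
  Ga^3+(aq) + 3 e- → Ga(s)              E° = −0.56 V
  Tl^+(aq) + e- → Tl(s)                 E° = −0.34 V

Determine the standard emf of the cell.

Of the two couples in this cell, the one with the more positive reduction potential is reduced at the cathode: here that is Ga³⁺/Ga (−0.56 V); Na⁺/Na (−2.70 V) is the anode.
E°cell = E°(cathode) − E°(anode) = −0.56 − (−2.70) = +2.14 V.

+2.14 V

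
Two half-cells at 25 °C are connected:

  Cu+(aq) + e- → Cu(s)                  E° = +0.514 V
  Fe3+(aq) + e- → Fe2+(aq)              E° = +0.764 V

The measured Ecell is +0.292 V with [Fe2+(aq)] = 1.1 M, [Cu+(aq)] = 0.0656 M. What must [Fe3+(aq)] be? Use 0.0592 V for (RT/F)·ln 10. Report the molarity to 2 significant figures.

The Fe³⁺/Fe²⁺ couple has the larger reduction potential, so it is the cathode: E°cell = +0.764 − (+0.514) = +0.250 V and n = 1.
From the Nernst equation, log Q = n(E° − E)/0.0592 = 1·(+0.250 − (+0.292))/0.0592 = −0.709.
Balancing electrons gives Fe3+(aq) + Cu(s) → Fe2+(aq) + Cu+(aq); thus Q = ([Fe2+(aq)]·[Cu+(aq)]) / [Fe3+(aq)].
Isolating [Fe3+(aq)] in Q = 10^{−0.709} yields log [Fe3+(aq)] = −0.433, i.e. 0.37 M.

0.37 M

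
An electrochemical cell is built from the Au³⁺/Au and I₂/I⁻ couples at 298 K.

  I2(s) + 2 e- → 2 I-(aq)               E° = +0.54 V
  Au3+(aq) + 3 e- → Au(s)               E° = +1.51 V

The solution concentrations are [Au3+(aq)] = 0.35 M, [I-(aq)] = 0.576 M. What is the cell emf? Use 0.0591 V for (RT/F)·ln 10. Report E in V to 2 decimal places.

+0.95 V

Since E°(Au³⁺/Au) > E°(I₂/I⁻), Au³⁺/Au serves as the cathode.
E°cell = E°cat − E°an = +1.51 − (+0.54) = +0.97 V; n = 6.
The balanced reaction is 2 Au3+(aq) + 6 I-(aq) → 2 Au(s) + 3 I2(s), so Q = 1 / ([Au3+(aq)]^2·[I-(aq)]^6) = 224 and log Q = 2.349.
E = E° − (0.0591/n)·log Q = +0.97 − (0.0591/6)(2.349) = +0.95 V.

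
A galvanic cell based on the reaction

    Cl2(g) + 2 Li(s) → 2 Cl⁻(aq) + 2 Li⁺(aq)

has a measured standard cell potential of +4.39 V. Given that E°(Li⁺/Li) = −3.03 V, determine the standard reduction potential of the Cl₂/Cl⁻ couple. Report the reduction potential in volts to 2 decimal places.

In the reaction as written the Cl₂/Cl⁻ couple is reduced (cathode) and Li⁺/Li is oxidized (anode), so E°cell = E°(Cl₂/Cl⁻) − E°(Li⁺/Li).
E°(Cl₂/Cl⁻) = E°cell + E°(anode) = +4.39 + (−3.03) = +1.36 V.

+1.36 V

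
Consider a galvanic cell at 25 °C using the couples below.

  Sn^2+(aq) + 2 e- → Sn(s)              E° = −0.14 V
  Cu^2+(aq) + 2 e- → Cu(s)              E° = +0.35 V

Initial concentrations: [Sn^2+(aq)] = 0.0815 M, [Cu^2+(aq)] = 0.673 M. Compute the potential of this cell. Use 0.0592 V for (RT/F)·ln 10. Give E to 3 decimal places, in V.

Since E°(Cu²⁺/Cu) > E°(Sn²⁺/Sn), Cu²⁺/Cu serves as the cathode.
The standard potential is +0.35 − (−0.14) = +0.49 V and the balanced reaction transfers n = 2 electrons.
The balanced reaction is Cu^2+(aq) + Sn(s) → Cu(s) + Sn^2+(aq), so Q = [Sn^2+(aq)] / [Cu^2+(aq)] = 0.121 and log Q = −0.917.
Applying E = E° − (RT ln10/nF)·log Q gives +0.49 − (0.0592/2)(−0.917) = +0.517 V.

+0.517 V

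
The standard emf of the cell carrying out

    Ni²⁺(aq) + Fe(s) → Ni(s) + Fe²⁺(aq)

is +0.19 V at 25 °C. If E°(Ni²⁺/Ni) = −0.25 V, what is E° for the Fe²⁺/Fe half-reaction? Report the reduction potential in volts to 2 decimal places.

−0.44 V

In the reaction as written the Ni²⁺/Ni couple is reduced (cathode) and Fe²⁺/Fe is oxidized (anode), so E°cell = E°(Ni²⁺/Ni) − E°(Fe²⁺/Fe).
E°(Fe²⁺/Fe) = E°(cathode) − E°cell = −0.25 − (+0.19) = −0.44 V.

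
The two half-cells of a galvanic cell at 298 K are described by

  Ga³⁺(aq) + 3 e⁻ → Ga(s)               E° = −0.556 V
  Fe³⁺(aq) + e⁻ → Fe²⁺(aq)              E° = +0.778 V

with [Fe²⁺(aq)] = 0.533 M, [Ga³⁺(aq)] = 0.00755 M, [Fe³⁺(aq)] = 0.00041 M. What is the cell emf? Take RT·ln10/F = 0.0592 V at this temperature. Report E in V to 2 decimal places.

+1.19 V

Since E°(Fe³⁺/Fe²⁺) > E°(Ga³⁺/Ga), Fe³⁺/Fe²⁺ serves as the cathode.
The standard potential is +0.778 − (−0.556) = +1.334 V and the balanced reaction transfers n = 3 electrons.
The balanced reaction is 3 Fe³⁺(aq) + Ga(s) → 3 Fe²⁺(aq) + Ga³⁺(aq), so Q = ([Fe²⁺(aq)]^3·[Ga³⁺(aq)]) / [Fe³⁺(aq)]^3 = 1.66×10^7 and log Q = 7.220.
By the Nernst equation, E = +1.334 − (0.0592/3)·(7.220) = +1.19 V.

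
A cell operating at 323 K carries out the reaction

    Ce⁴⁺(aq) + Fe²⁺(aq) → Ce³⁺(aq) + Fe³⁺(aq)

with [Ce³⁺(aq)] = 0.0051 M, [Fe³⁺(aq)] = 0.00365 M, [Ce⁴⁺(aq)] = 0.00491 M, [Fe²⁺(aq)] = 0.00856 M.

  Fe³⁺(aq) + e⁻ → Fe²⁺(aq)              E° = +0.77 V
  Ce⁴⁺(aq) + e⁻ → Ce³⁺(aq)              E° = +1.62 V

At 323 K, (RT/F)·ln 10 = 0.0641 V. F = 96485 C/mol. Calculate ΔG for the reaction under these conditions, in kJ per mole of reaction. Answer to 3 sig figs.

The standard cell potential is +1.62 − (+0.77) = +0.85 V, with n = 1 electron in the balanced equation.
Q = ([Ce³⁺(aq)]·[Fe³⁺(aq)]) / ([Ce⁴⁺(aq)]·[Fe²⁺(aq)]) = 0.443, so log Q = −0.354 and E = +0.85 − (0.0641/1)(−0.354) = +0.8727 V.
ΔG = −nFE = −(1)(96485)(+0.8727) J/mol = −84.2 kJ/mol.

−84.2 kJ/mol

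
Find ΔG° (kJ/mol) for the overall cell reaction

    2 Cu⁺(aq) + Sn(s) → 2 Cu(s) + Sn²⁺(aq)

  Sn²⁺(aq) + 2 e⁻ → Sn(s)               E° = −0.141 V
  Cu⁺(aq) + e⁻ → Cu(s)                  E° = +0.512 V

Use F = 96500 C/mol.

−126 kJ/mol

In the reaction as written Cu⁺(aq) is reduced, so the Cu⁺/Cu couple is the cathode and Sn²⁺/Sn is the anode.
E°cell = +0.512 − (−0.141) = +0.653 V; balancing electrons gives n = 2.
ΔG° = −nFE°cell = −(2)(96500)(+0.653) J/mol = −126 kJ/mol.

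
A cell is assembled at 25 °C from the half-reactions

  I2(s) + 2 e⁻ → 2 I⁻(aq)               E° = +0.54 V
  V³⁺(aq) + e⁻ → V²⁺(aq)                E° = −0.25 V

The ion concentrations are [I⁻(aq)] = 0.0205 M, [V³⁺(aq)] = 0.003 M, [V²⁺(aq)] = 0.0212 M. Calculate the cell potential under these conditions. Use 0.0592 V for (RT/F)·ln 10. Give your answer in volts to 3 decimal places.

+0.940 V

The I₂/I⁻ couple has the more positive E°, so it is the cathode; V³⁺/V²⁺ is the anode.
E°cell = E°cat − E°an = +0.54 − (−0.25) = +0.79 V; n = 2.
The balanced reaction is I2(s) + 2 V²⁺(aq) → 2 I⁻(aq) + 2 V³⁺(aq), so Q = ([I⁻(aq)]^2·[V³⁺(aq)]^2) / [V²⁺(aq)]^2 = 8.42×10^−6 and log Q = −5.075.
Applying E = E° − (RT ln10/nF)·log Q gives +0.79 − (0.0592/2)(−5.075) = +0.940 V.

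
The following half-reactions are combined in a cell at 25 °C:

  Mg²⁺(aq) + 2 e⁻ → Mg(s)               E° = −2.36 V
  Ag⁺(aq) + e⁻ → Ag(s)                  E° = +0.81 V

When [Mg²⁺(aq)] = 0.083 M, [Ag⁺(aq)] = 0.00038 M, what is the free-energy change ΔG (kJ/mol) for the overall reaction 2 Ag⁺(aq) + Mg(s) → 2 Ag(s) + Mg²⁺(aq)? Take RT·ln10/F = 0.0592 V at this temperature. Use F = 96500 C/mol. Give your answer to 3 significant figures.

−579 kJ/mol

With Ag⁺/Ag reduced at the cathode, E°cell = +0.81 − (−2.36) = +3.17 V and n = 2.
The reaction quotient is [Mg²⁺(aq)] / [Ag⁺(aq)]^2 = 5.75×10^5; by Nernst, E = +3.17 − (0.0592/2)(5.760) = +2.9995 V.
Finally ΔG = −nFE = −(2)(96500 C/mol)(+2.9995 V) = −579 kJ/mol.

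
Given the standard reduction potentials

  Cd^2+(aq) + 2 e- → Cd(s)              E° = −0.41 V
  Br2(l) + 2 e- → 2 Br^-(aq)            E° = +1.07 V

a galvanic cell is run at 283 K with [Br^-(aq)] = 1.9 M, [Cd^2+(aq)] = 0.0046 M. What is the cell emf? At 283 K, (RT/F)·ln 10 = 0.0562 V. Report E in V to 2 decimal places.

The Br₂/Br⁻ couple has the more positive E°, so it is the cathode; Cd²⁺/Cd is the anode.
E°cell = E°cat − E°an = +1.07 − (−0.41) = +1.48 V; n = 2.
The balanced reaction is Br2(l) + Cd(s) → 2 Br^-(aq) + Cd^2+(aq), so Q = [Br^-(aq)]^2·[Cd^2+(aq)] = 0.0166 and log Q = −1.780.
Applying E = E° − (RT ln10/nF)·log Q gives +1.48 − (0.0562/2)(−1.780) = +1.53 V.

+1.53 V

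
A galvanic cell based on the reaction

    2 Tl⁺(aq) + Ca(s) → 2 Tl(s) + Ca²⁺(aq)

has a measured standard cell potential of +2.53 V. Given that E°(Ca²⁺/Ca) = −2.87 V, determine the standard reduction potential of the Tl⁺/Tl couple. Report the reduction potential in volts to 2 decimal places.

−0.34 V

In the reaction as written the Tl⁺/Tl couple is reduced (cathode) and Ca²⁺/Ca is oxidized (anode), so E°cell = E°(Tl⁺/Tl) − E°(Ca²⁺/Ca).
E°(Tl⁺/Tl) = E°cell + E°(anode) = +2.53 + (−2.87) = −0.34 V.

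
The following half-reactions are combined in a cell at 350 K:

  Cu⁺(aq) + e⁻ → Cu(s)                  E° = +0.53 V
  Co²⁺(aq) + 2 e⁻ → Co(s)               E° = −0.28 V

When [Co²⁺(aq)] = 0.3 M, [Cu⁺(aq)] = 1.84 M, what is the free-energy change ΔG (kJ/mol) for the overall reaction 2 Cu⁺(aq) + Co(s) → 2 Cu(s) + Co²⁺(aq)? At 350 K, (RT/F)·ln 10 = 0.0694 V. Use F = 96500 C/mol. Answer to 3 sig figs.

With Cu⁺/Cu reduced at the cathode, E°cell = +0.53 − (−0.28) = +0.81 V and n = 2.
Here Q = [Co²⁺(aq)] / [Cu⁺(aq)]^2 = 0.0886 (log Q = −1.053), giving E = +0.81 − (0.0694/2)·(−1.053) = +0.8465 V.
Finally ΔG = −nFE = −(2)(96500 C/mol)(+0.8465 V) = −163 kJ/mol.

−163 kJ/mol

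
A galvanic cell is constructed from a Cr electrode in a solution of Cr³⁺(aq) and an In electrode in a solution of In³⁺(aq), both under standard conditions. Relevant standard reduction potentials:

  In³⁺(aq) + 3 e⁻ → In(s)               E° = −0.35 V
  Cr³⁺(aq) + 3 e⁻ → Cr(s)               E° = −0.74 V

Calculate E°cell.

The In³⁺/In couple has the higher E°, so In ion is reduced (cathode) and Cr is oxidized (anode).
E°cell = E°(cathode) − E°(anode) = −0.35 − (−0.74) = +0.39 V.

+0.39 V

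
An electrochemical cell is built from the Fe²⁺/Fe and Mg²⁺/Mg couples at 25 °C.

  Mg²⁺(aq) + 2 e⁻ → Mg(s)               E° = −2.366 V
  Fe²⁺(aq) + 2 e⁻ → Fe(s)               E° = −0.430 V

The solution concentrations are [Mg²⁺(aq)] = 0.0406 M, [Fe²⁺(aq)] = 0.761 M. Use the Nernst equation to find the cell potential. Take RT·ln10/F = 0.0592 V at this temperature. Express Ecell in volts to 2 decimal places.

+1.97 V

The Fe²⁺/Fe couple has the more positive E°, so it is the cathode; Mg²⁺/Mg is the anode.
E°cell = −0.430 − (−2.366) = +1.936 V, with n = 2 electrons transferred.
Balancing gives Fe²⁺(aq) + Mg(s) → Fe(s) + Mg²⁺(aq); hence Q = [Mg²⁺(aq)] / [Fe²⁺(aq)] = 0.0534 (log Q = −1.273).
By the Nernst equation, E = +1.936 − (0.0592/2)·(−1.273) = +1.97 V.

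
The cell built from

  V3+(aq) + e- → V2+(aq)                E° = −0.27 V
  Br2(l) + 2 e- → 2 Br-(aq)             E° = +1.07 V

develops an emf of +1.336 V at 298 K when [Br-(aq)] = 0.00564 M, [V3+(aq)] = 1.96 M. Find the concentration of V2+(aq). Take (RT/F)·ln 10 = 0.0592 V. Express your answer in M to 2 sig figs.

With Br₂/Br⁻ at the cathode and V³⁺/V²⁺ at the anode, E°cell = +1.07 − (−0.27) = +1.34 V (n = 2).
From the Nernst equation, log Q = n(E° − E)/0.0592 = 2·(+1.34 − (+1.336))/0.0592 = 0.135.
Balancing electrons gives Br2(l) + 2 V2+(aq) → 2 Br-(aq) + 2 V3+(aq); thus Q = ([Br-(aq)]^2·[V3+(aq)]^2) / [V2+(aq)]^2.
Isolating [V2+(aq)] in Q = 10^{0.135} yields log [V2+(aq)] = −2.024, i.e. 0.0095 M.

0.0095 M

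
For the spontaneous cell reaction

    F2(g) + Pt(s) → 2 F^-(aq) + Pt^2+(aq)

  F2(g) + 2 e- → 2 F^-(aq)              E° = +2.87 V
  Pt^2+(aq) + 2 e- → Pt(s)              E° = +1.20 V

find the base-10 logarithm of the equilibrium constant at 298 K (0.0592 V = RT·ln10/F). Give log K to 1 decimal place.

The F₂/F⁻ couple is reduced (cathode); E°cell = +2.87 − (+1.20) = +1.67 V with n = 2.
At equilibrium E = 0, so log K = nE°cell / 0.0592 = (2)(+1.67) / 0.0592 = 56.4.

log K = 56.4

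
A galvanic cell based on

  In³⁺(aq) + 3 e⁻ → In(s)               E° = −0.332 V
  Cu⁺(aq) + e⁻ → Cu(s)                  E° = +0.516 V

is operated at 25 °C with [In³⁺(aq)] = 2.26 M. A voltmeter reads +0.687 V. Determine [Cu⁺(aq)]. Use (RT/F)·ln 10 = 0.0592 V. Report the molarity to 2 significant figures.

0.0025 M

With Cu⁺/Cu at the cathode and In³⁺/In at the anode, E°cell = +0.516 − (−0.332) = +0.848 V (n = 3).
Rearranging E = E° − (0.0592/n)·log Q gives log Q = 3(+0.848 − (+0.687))/0.0592 = 8.159.
For 3 Cu⁺(aq) + In(s) → 3 Cu(s) + In³⁺(aq), the reaction quotient is Q = [In³⁺(aq)] / [Cu⁺(aq)]^3.
Substituting the known concentrations and solving, log [Cu⁺(aq)] = −2.602 and [Cu⁺(aq)] = 0.0025 M.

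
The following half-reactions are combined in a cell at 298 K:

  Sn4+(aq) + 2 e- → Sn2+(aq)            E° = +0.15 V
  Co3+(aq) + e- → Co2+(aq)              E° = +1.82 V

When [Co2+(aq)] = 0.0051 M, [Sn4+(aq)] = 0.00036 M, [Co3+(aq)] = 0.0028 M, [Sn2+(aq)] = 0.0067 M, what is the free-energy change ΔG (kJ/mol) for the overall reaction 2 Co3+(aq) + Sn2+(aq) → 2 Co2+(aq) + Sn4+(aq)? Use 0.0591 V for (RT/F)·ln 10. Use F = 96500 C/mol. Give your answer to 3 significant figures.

−327 kJ/mol

E°cell = +1.82 − (+0.15) = +1.67 V; the balanced reaction transfers n = 2 electrons.
Here Q = ([Co2+(aq)]^2·[Sn4+(aq)]) / ([Co3+(aq)]^2·[Sn2+(aq)]) = 0.178 (log Q = −0.749), giving E = +1.67 − (0.0591/2)·(−0.749) = +1.6921 V.
ΔG = −nFE = −(2)(96500)(+1.6921) J/mol = −327 kJ/mol.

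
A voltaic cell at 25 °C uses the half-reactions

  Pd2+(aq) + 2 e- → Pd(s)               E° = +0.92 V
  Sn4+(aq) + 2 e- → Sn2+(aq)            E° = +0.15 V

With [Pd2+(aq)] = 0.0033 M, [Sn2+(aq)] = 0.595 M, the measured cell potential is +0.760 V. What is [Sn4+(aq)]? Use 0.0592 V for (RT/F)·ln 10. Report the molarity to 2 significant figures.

Pd²⁺/Pd is the cathode (higher E°); E°cell = +0.92 − (+0.15) = +0.77 V with n = 2.
From the Nernst equation, log Q = n(E° − E)/0.0592 = 2·(+0.77 − (+0.760))/0.0592 = 0.338.
The balanced reaction is Pd2+(aq) + Sn2+(aq) → Pd(s) + Sn4+(aq), so Q = [Sn4+(aq)] / ([Pd2+(aq)]·[Sn2+(aq)]).
Isolating [Sn4+(aq)] in Q = 10^{0.338} yields log [Sn4+(aq)] = −2.369, i.e. 0.0043 M.

0.0043 M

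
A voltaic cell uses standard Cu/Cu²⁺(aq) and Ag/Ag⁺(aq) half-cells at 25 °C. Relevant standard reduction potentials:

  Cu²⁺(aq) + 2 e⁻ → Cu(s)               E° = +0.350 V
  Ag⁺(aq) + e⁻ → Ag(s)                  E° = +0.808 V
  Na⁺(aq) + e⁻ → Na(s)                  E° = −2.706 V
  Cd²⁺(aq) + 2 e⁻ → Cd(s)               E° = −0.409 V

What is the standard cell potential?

+0.458 V

The Ag⁺/Ag couple has the higher E°, so Ag ion is reduced (cathode) and Cu is oxidized (anode).
E°cell = E°(cathode) − E°(anode) = +0.808 − (+0.350) = +0.458 V.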